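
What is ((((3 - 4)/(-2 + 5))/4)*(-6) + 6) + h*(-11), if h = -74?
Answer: 1641/2 ≈ 820.50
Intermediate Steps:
((((3 - 4)/(-2 + 5))/4)*(-6) + 6) + h*(-11) = ((((3 - 4)/(-2 + 5))/4)*(-6) + 6) - 74*(-11) = ((-1/3*(¼))*(-6) + 6) + 814 = ((-1*⅓*(¼))*(-6) + 6) + 814 = (-⅓*¼*(-6) + 6) + 814 = (-1/12*(-6) + 6) + 814 = (½ + 6) + 814 = 13/2 + 814 = 1641/2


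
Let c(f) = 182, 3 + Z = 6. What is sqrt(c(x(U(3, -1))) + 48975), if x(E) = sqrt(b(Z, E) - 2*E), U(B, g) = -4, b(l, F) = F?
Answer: sqrt(49157) ≈ 221.71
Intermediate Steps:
Z = 3 (Z = -3 + 6 = 3)
x(E) = sqrt(-E) (x(E) = sqrt(E - 2*E) = sqrt(-E))
sqrt(c(x(U(3, -1))) + 48975) = sqrt(182 + 48975) = sqrt(49157)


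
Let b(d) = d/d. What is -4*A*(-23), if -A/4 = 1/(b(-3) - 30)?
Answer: 368/29 ≈ 12.690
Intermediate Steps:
b(d) = 1
A = 4/29 (A = -4/(1 - 30) = -4/(-29) = -4*(-1/29) = 4/29 ≈ 0.13793)
-4*A*(-23) = -4*4/29*(-23) = -16/29*(-23) = 368/29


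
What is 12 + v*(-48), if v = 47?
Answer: -2244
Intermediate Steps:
12 + v*(-48) = 12 + 47*(-48) = 12 - 2256 = -2244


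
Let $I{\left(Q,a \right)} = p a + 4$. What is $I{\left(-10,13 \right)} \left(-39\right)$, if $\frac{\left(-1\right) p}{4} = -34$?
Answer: $-69108$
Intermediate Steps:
$p = 136$ ($p = \left(-4\right) \left(-34\right) = 136$)
$I{\left(Q,a \right)} = 4 + 136 a$ ($I{\left(Q,a \right)} = 136 a + 4 = 4 + 136 a$)
$I{\left(-10,13 \right)} \left(-39\right) = \left(4 + 136 \cdot 13\right) \left(-39\right) = \left(4 + 1768\right) \left(-39\right) = 1772 \left(-39\right) = -69108$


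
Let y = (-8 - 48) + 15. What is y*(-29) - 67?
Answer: 1122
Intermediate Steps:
y = -41 (y = -56 + 15 = -41)
y*(-29) - 67 = -41*(-29) - 67 = 1189 - 67 = 1122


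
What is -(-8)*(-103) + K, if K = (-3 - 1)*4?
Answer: -840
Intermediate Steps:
K = -16 (K = -4*4 = -16)
-(-8)*(-103) + K = -(-8)*(-103) - 16 = -8*103 - 16 = -824 - 16 = -840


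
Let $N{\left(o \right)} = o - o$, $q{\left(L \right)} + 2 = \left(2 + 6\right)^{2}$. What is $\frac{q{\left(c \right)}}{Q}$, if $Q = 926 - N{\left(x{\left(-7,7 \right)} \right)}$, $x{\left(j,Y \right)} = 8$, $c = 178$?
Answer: $\frac{31}{463} \approx 0.066955$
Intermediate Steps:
$q{\left(L \right)} = 62$ ($q{\left(L \right)} = -2 + \left(2 + 6\right)^{2} = -2 + 8^{2} = -2 + 64 = 62$)
$N{\left(o \right)} = 0$
$Q = 926$ ($Q = 926 - 0 = 926 + 0 = 926$)
$\frac{q{\left(c \right)}}{Q} = \frac{62}{926} = 62 \cdot \frac{1}{926} = \frac{31}{463}$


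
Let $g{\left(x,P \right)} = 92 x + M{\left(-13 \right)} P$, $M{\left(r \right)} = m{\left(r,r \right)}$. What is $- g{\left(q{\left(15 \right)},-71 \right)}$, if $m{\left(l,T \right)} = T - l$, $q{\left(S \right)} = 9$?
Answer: $-828$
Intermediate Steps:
$M{\left(r \right)} = 0$ ($M{\left(r \right)} = r - r = 0$)
$g{\left(x,P \right)} = 92 x$ ($g{\left(x,P \right)} = 92 x + 0 P = 92 x + 0 = 92 x$)
$- g{\left(q{\left(15 \right)},-71 \right)} = - 92 \cdot 9 = \left(-1\right) 828 = -828$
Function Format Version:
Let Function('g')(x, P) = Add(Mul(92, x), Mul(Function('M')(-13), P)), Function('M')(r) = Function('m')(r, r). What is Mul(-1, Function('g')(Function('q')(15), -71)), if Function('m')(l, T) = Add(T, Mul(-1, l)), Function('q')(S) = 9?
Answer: -828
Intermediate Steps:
Function('M')(r) = 0 (Function('M')(r) = Add(r, Mul(-1, r)) = 0)
Function('g')(x, P) = Mul(92, x) (Function('g')(x, P) = Add(Mul(92, x), Mul(0, P)) = Add(Mul(92, x), 0) = Mul(92, x))
Mul(-1, Function('g')(Function('q')(15), -71)) = Mul(-1, Mul(92, 9)) = Mul(-1, 828) = -828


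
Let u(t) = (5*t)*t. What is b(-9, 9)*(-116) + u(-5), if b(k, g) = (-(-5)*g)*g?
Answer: -46855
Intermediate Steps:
u(t) = 5*t²
b(k, g) = 5*g² (b(k, g) = (5*g)*g = 5*g²)
b(-9, 9)*(-116) + u(-5) = (5*9²)*(-116) + 5*(-5)² = (5*81)*(-116) + 5*25 = 405*(-116) + 125 = -46980 + 125 = -46855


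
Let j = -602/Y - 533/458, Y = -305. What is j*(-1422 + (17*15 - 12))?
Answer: -133405029/139690 ≈ -955.01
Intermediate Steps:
j = 113151/139690 (j = -602/(-305) - 533/458 = -602*(-1/305) - 533*1/458 = 602/305 - 533/458 = 113151/139690 ≈ 0.81001)
j*(-1422 + (17*15 - 12)) = 113151*(-1422 + (17*15 - 12))/139690 = 113151*(-1422 + (255 - 12))/139690 = 113151*(-1422 + 243)/139690 = (113151/139690)*(-1179) = -133405029/139690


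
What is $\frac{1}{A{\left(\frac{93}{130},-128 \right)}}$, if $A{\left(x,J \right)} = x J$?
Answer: $- \frac{65}{5952} \approx -0.010921$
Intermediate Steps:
$A{\left(x,J \right)} = J x$
$\frac{1}{A{\left(\frac{93}{130},-128 \right)}} = \frac{1}{\left(-128\right) \frac{93}{130}} = \frac{1}{- \frac{5952}{65}} = - \frac{65}{5952}$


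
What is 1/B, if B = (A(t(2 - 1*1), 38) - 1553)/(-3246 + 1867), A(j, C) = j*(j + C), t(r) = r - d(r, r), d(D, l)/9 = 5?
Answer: 1379/1289 ≈ 1.0698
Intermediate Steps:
d(D, l) = 45 (d(D, l) = 9*5 = 45)
t(r) = -45 + r (t(r) = r - 1*45 = r - 45 = -45 + r)
A(j, C) = j*(C + j)
B = 1289/1379 (B = ((-45 + (2 - 1*1))*(38 + (-45 + (2 - 1*1))) - 1553)/(-3246 + 1867) = ((-45 + (2 - 1))*(38 + (-45 + (2 - 1))) - 1553)/(-1379) = ((-45 + 1)*(38 + (-45 + 1)) - 1553)*(-1/1379) = (-44*(38 - 44) - 1553)*(-1/1379) = (-44*(-6) - 1553)*(-1/1379) = (264 - 1553)*(-1/1379) = -1289*(-1/1379) = 1289/1379 ≈ 0.93474)
1/B = 1/(1289/1379) = 1379/1289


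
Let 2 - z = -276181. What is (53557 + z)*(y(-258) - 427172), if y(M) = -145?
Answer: -140903507580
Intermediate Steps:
z = 276183 (z = 2 - 1*(-276181) = 2 + 276181 = 276183)
(53557 + z)*(y(-258) - 427172) = (53557 + 276183)*(-145 - 427172) = 329740*(-427317) = -140903507580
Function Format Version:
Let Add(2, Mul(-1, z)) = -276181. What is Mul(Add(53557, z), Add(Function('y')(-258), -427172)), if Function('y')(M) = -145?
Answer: -140903507580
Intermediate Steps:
z = 276183 (z = Add(2, Mul(-1, -276181)) = Add(2, 276181) = 276183)
Mul(Add(53557, z), Add(Function('y')(-258), -427172)) = Mul(Add(53557, 276183), Add(-145, -427172)) = Mul(329740, -427317) = -140903507580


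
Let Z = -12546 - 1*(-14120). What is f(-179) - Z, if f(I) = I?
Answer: -1753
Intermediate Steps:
Z = 1574 (Z = -12546 + 14120 = 1574)
f(-179) - Z = -179 - 1*1574 = -179 - 1574 = -1753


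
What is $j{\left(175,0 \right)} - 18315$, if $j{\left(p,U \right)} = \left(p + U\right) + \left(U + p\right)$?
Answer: $-17965$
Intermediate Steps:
$j{\left(p,U \right)} = 2 U + 2 p$ ($j{\left(p,U \right)} = \left(U + p\right) + \left(U + p\right) = 2 U + 2 p$)
$j{\left(175,0 \right)} - 18315 = \left(2 \cdot 0 + 2 \cdot 175\right) - 18315 = \left(0 + 350\right) - 18315 = 350 - 18315 = -17965$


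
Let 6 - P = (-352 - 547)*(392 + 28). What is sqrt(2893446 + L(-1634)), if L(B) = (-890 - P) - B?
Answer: 2*sqrt(629151) ≈ 1586.4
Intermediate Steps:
P = 377586 (P = 6 - (-352 - 547)*(392 + 28) = 6 - (-899)*420 = 6 - 1*(-377580) = 6 + 377580 = 377586)
L(B) = -378476 - B (L(B) = (-890 - 1*377586) - B = (-890 - 377586) - B = -378476 - B)
sqrt(2893446 + L(-1634)) = sqrt(2893446 + (-378476 - 1*(-1634))) = sqrt(2893446 + (-378476 + 1634)) = sqrt(2893446 - 376842) = sqrt(2516604) = 2*sqrt(629151)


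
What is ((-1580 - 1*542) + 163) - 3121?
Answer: -5080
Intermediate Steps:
((-1580 - 1*542) + 163) - 3121 = ((-1580 - 542) + 163) - 3121 = (-2122 + 163) - 3121 = -1959 - 3121 = -5080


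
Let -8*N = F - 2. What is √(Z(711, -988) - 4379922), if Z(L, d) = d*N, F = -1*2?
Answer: 16*I*√17111 ≈ 2092.9*I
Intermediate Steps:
F = -2
N = ½ (N = -(-2 - 2)/8 = -⅛*(-4) = ½ ≈ 0.50000)
Z(L, d) = d/2 (Z(L, d) = d*(½) = d/2)
√(Z(711, -988) - 4379922) = √((½)*(-988) - 4379922) = √(-494 - 4379922) = √(-4380416) = 16*I*√17111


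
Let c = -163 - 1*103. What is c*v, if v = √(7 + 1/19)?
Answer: -14*√2546 ≈ -706.41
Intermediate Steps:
c = -266 (c = -163 - 103 = -266)
v = √2546/19 (v = √(7 + 1/19) = √(134/19) = √2546/19 ≈ 2.6557)
c*v = -14*√2546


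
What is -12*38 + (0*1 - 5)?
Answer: -461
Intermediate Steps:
-12*38 + (0*1 - 5) = -456 + (0 - 5) = -456 - 5 = -461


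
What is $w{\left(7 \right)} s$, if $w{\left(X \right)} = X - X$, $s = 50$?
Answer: $0$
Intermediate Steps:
$w{\left(X \right)} = 0$
$w{\left(7 \right)} s = 0 \cdot 50 = 0$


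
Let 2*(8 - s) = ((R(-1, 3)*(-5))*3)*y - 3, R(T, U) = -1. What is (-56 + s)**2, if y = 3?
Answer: 4761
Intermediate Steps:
s = -13 (s = 8 - ((-1*(-5)*3)*3 - 3)/2 = 8 - ((5*3)*3 - 3)/2 = 8 - (15*3 - 3)/2 = 8 - (45 - 3)/2 = 8 - 1/2*42 = 8 - 21 = -13)
(-56 + s)**2 = (-56 - 13)**2 = (-69)**2 = 4761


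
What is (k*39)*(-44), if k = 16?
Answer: -27456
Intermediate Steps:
(k*39)*(-44) = (16*39)*(-44) = 624*(-44) = -27456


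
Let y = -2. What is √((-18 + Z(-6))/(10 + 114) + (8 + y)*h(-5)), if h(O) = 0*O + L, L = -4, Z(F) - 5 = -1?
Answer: I*√92690/62 ≈ 4.9105*I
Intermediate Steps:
Z(F) = 4 (Z(F) = 5 - 1 = 4)
h(O) = -4 (h(O) = 0*O - 4 = 0 - 4 = -4)
√((-18 + Z(-6))/(10 + 114) + (8 + y)*h(-5)) = √((-18 + 4)/(10 + 114) + (8 - 2)*(-4)) = √(-14/124 + 6*(-4)) = √(-14*1/124 - 24) = √(-7/62 - 24) = √(-1495/62) = I*√92690/62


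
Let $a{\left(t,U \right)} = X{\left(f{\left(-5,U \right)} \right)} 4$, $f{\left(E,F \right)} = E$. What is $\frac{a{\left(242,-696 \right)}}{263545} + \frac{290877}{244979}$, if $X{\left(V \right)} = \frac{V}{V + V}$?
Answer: $\frac{76659668923}{64562990555} \approx 1.1874$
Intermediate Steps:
$X{\left(V \right)} = \frac{1}{2}$ ($X{\left(V \right)} = \frac{V}{2 V} = V \frac{1}{2 V} = \frac{1}{2}$)
$a{\left(t,U \right)} = 2$ ($a{\left(t,U \right)} = \frac{1}{2} \cdot 4 = 2$)
$\frac{a{\left(242,-696 \right)}}{263545} + \frac{290877}{244979} = \frac{2}{263545} + \frac{290877}{244979} = \frac{76659668923}{64562990555}$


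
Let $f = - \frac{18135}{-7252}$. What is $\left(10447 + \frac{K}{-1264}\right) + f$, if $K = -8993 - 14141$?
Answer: $\frac{11994176053}{1145816} \approx 10468.0$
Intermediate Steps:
$f = \frac{18135}{7252}$ ($f = \left(-18135\right) \left(- \frac{1}{7252}\right) = \frac{18135}{7252} \approx 2.5007$)
$K = -23134$ ($K = -8993 - 14141 = -23134$)
$\left(10447 + \frac{K}{-1264}\right) + f = \left(10447 - \frac{23134}{-1264}\right) + \frac{18135}{7252} = \left(10447 - - \frac{11567}{632}\right) + \frac{18135}{7252} = \left(10447 + \frac{11567}{632}\right) + \frac{18135}{7252} = \frac{6614071}{632} + \frac{18135}{7252} = \frac{11994176053}{1145816}$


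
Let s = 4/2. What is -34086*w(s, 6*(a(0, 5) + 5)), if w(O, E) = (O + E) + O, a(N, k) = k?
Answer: -2181504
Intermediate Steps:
s = 2 (s = 4*(½) = 2)
w(O, E) = E + 2*O (w(O, E) = (E + O) + O = E + 2*O)
-34086*w(s, 6*(a(0, 5) + 5)) = -34086*(6*(5 + 5) + 2*2) = -34086*(6*10 + 4) = -34086*(60 + 4) = -34086*64 = -2181504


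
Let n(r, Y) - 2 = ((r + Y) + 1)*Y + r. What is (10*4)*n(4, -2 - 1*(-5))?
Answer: 1200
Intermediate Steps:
n(r, Y) = 2 + r + Y*(1 + Y + r) (n(r, Y) = 2 + (((r + Y) + 1)*Y + r) = 2 + (((Y + r) + 1)*Y + r) = 2 + ((1 + Y + r)*Y + r) = 2 + (Y*(1 + Y + r) + r) = 2 + (r + Y*(1 + Y + r)) = 2 + r + Y*(1 + Y + r))
(10*4)*n(4, -2 - 1*(-5)) = (10*4)*(2 + (-2 - 1*(-5)) + 4 + (-2 - 1*(-5))² + (-2 - 1*(-5))*4) = 40*(2 + (-2 + 5) + 4 + (-2 + 5)² + (-2 + 5)*4) = 40*(2 + 3 + 4 + 3² + 3*4) = 40*(2 + 3 + 4 + 9 + 12) = 40*30 = 1200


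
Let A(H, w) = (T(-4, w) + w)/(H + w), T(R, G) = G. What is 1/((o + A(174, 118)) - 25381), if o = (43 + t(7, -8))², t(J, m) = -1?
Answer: -73/1723982 ≈ -4.2344e-5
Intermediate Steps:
A(H, w) = 2*w/(H + w) (A(H, w) = (w + w)/(H + w) = (2*w)/(H + w) = 2*w/(H + w))
o = 1764 (o = (43 - 1)² = 42² = 1764)
1/((o + A(174, 118)) - 25381) = 1/((1764 + 2*118/(174 + 118)) - 25381) = 1/((1764 + 2*118/292) - 25381) = 1/((1764 + 2*118*(1/292)) - 25381) = 1/((1764 + 59/73) - 25381) = 1/(128831/73 - 25381) = 1/(-1723982/73) = -73/1723982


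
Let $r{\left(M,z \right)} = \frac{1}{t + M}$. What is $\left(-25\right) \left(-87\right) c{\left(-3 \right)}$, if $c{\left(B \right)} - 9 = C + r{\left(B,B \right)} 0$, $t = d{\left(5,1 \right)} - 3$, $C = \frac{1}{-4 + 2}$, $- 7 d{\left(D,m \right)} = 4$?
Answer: $\frac{36975}{2} \approx 18488.0$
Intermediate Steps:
$d{\left(D,m \right)} = - \frac{4}{7}$ ($d{\left(D,m \right)} = \left(- \frac{1}{7}\right) 4 = - \frac{4}{7}$)
$C = - \frac{1}{2}$ ($C = \frac{1}{-2} = - \frac{1}{2} \approx -0.5$)
$t = - \frac{25}{7}$ ($t = - \frac{4}{7} - 3 = - \frac{25}{7} \approx -3.5714$)
$r{\left(M,z \right)} = \frac{1}{- \frac{25}{7} + M}$
$c{\left(B \right)} = \frac{17}{2}$ ($c{\left(B \right)} = 9 + \left(- \frac{1}{2} + \frac{7}{-25 + 7 B} 0\right) = 9 + \left(- \frac{1}{2} + 0\right) = 9 - \frac{1}{2} = \frac{17}{2}$)
$\left(-25\right) \left(-87\right) c{\left(-3 \right)} = \left(-25\right) \left(-87\right) \frac{17}{2} = 2175 \cdot \frac{17}{2} = \frac{36975}{2}$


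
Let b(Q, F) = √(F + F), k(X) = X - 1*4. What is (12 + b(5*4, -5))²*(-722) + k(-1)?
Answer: -96753 - 17328*I*√10 ≈ -96753.0 - 54796.0*I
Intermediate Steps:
k(X) = -4 + X (k(X) = X - 4 = -4 + X)
b(Q, F) = √2*√F (b(Q, F) = √(2*F) = √2*√F)
(12 + b(5*4, -5))²*(-722) + k(-1) = (12 + √2*√(-5))²*(-722) + (-4 - 1) = (12 + √2*(I*√5))²*(-722) - 5 = (12 + I*√10)²*(-722) - 5 = -722*(12 + I*√10)² - 5 = -5 - 722*(12 + I*√10)²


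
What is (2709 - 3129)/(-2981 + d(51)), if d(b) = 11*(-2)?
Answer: 20/143 ≈ 0.13986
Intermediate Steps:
d(b) = -22
(2709 - 3129)/(-2981 + d(51)) = (2709 - 3129)/(-2981 - 22) = -420/(-3003) = -420*(-1/3003) = 20/143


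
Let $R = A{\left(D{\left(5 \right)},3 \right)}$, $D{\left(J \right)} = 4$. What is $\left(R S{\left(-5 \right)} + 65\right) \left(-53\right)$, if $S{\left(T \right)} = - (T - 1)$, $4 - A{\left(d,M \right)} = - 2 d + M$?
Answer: $-6307$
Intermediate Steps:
$A{\left(d,M \right)} = 4 - M + 2 d$ ($A{\left(d,M \right)} = 4 - \left(- 2 d + M\right) = 4 - \left(M - 2 d\right) = 4 - M + 2 d$)
$R = 9$ ($R = 4 - 3 + 2 \cdot 4 = 4 - 3 + 8 = 9$)
$S{\left(T \right)} = 1 - T$ ($S{\left(T \right)} = - (-1 + T) = 1 - T$)
$\left(R S{\left(-5 \right)} + 65\right) \left(-53\right) = \left(9 \left(1 - -5\right) + 65\right) \left(-53\right) = \left(9 \left(1 + 5\right) + 65\right) \left(-53\right) = \left(9 \cdot 6 + 65\right) \left(-53\right) = \left(54 + 65\right) \left(-53\right) = 119 \left(-53\right) = -6307$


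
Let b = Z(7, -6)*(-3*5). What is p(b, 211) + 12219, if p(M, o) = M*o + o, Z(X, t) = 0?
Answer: 12430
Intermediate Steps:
b = 0 (b = 0*(-3*5) = 0*(-15) = 0)
p(M, o) = o + M*o
p(b, 211) + 12219 = 211*(1 + 0) + 12219 = 211*1 + 12219 = 211 + 12219 = 12430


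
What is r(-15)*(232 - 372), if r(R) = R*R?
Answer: -31500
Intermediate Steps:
r(R) = R²
r(-15)*(232 - 372) = (-15)²*(232 - 372) = 225*(-140) = -31500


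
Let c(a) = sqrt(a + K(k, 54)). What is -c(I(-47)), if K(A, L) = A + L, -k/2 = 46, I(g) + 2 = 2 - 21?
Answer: -I*sqrt(59) ≈ -7.6811*I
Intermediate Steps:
I(g) = -21 (I(g) = -2 + (2 - 21) = -2 - 19 = -21)
k = -92 (k = -2*46 = -92)
c(a) = sqrt(-38 + a) (c(a) = sqrt(a + (-92 + 54)) = sqrt(a - 38) = sqrt(-38 + a))
-c(I(-47)) = -sqrt(-38 - 21) = -sqrt(-59) = -I*sqrt(59)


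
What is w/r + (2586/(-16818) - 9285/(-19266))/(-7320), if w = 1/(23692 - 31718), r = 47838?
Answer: -63007391139269/1405316512166162960 ≈ -4.4835e-5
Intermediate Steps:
w = -1/8026 (w = 1/(-8026) = -1/8026 ≈ -0.00012460)
w/r + (2586/(-16818) - 9285/(-19266))/(-7320) = -1/8026/47838 + (2586/(-16818) - 9285/(-19266))/(-7320) = -1/8026*1/47838 + (2586*(-1/16818) - 9285*(-1/19266))*(-1/7320) = -1/383947788 + (-431/2803 + 3095/6422)*(-1/7320) = -1/383947788 + (5907403/18000866)*(-1/7320) = -1/383947788 - 5907403/131766339120 = -63007391139269/1405316512166162960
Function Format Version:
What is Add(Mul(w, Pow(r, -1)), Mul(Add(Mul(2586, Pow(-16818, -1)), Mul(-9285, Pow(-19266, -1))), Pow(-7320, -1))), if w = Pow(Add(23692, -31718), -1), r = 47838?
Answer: Rational(-63007391139269, 1405316512166162960) ≈ -4.4835e-5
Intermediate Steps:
w = Rational(-1, 8026) (w = Pow(-8026, -1) = Rational(-1, 8026) ≈ -0.00012460)
Add(Mul(w, Pow(r, -1)), Mul(Add(Mul(2586, Pow(-16818, -1)), Mul(-9285, Pow(-19266, -1))), Pow(-7320, -1))) = Add(Mul(Rational(-1, 8026), Pow(47838, -1)), Mul(Add(Mul(2586, Pow(-16818, -1)), Mul(-9285, Pow(-19266, -1))), Pow(-7320, -1))) = Add(Mul(Rational(-1, 8026), Rational(1, 47838)), Mul(Add(Mul(2586, Rational(-1, 16818)), Mul(-9285, Rational(-1, 19266))), Rational(-1, 7320))) = Add(Rational(-1, 383947788), Mul(Add(Rational(-431, 2803), Rational(3095, 6422)), Rational(-1, 7320))) = Add(Rational(-1, 383947788), Mul(Rational(5907403, 18000866), Rational(-1, 7320))) = Add(Rational(-1, 383947788), Rational(-5907403, 131766339120)) = Rational(-63007391139269, 1405316512166162960)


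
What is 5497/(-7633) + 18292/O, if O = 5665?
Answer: 108482331/43240945 ≈ 2.5088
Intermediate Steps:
5497/(-7633) + 18292/O = 5497/(-7633) + 18292/5665 = 5497*(-1/7633) + 18292*(1/5665) = -5497/7633 + 18292/5665 = 108482331/43240945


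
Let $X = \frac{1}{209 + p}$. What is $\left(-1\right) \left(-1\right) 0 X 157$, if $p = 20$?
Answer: $0$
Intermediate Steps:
$X = \frac{1}{229}$ ($X = \frac{1}{209 + 20} = \frac{1}{229} \approx 0.0043668$)
$\left(-1\right) \left(-1\right) 0 X 157 = \left(-1\right) \left(-1\right) 0 \cdot \frac{1}{229} \cdot 157 = 1 \cdot 0 \cdot \frac{1}{229} \cdot 157 = 0 \cdot \frac{1}{229} \cdot 157 = 0 \cdot 157 = 0$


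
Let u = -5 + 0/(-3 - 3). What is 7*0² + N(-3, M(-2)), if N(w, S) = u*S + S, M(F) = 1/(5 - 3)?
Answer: -2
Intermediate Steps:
M(F) = ½ (M(F) = 1/2 = ½)
u = -5 (u = -5 + 0/(-6) = -5 + 0*(-⅙) = -5 + 0 = -5)
N(w, S) = -4*S (N(w, S) = -5*S + S = -4*S)
7*0² + N(-3, M(-2)) = 7*0² - 4*½ = 7*0 - 2 = 0 - 2 = -2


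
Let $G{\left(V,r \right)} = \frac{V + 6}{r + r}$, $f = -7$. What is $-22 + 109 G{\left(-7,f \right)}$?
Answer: $- \frac{199}{14} \approx -14.214$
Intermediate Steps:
$G{\left(V,r \right)} = \frac{6 + V}{2 r}$
$-22 + 109 G{\left(-7,f \right)} = -22 + 109 \frac{6 - 7}{2 \left(-7\right)} = -22 + 109 \cdot \frac{1}{2} \left(- \frac{1}{7}\right) \left(-1\right) = -22 + 109 \cdot \frac{1}{14} = -22 + \frac{109}{14} = - \frac{199}{14}$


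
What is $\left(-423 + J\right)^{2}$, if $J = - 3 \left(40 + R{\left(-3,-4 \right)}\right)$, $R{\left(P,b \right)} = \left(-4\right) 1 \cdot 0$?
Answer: $294849$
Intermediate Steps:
$R{\left(P,b \right)} = 0$ ($R{\left(P,b \right)} = \left(-4\right) 0 = 0$)
$J = -120$ ($J = - 3 \left(40 + 0\right) = \left(-3\right) 40 = -120$)
$\left(-423 + J\right)^{2} = \left(-423 - 120\right)^{2} = \left(-543\right)^{2} = 294849$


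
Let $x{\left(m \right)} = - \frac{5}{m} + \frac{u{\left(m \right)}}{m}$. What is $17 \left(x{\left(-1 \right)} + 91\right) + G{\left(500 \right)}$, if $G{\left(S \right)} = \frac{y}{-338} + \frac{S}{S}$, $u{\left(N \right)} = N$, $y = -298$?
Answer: $\frac{278999}{169} \approx 1650.9$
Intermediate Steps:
$x{\left(m \right)} = 1 - \frac{5}{m}$ ($x{\left(m \right)} = - \frac{5}{m} + \frac{m}{m} = - \frac{5}{m} + 1 = 1 - \frac{5}{m}$)
$G{\left(S \right)} = \frac{318}{169}$ ($G{\left(S \right)} = - \frac{298}{-338} + \frac{S}{S} = \left(-298\right) \left(- \frac{1}{338}\right) + 1 = \frac{149}{169} + 1 = \frac{318}{169}$)
$17 \left(x{\left(-1 \right)} + 91\right) + G{\left(500 \right)} = 17 \left(\frac{-5 - 1}{-1} + 91\right) + \frac{318}{169} = 17 \left(\left(-1\right) \left(-6\right) + 91\right) + \frac{318}{169} = 17 \left(6 + 91\right) + \frac{318}{169} = 17 \cdot 97 + \frac{318}{169} = 1649 + \frac{318}{169} = \frac{278999}{169}$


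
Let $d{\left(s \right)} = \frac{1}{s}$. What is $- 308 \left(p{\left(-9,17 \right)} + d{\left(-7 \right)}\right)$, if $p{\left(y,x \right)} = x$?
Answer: $-5192$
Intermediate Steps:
$- 308 \left(p{\left(-9,17 \right)} + d{\left(-7 \right)}\right) = - 308 \left(17 + \frac{1}{-7}\right) = - 308 \left(17 - \frac{1}{7}\right) = \left(-308\right) \frac{118}{7} = -5192$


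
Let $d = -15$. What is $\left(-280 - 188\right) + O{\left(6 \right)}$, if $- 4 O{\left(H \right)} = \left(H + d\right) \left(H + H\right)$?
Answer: $-441$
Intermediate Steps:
$O{\left(H \right)} = - \frac{H \left(-15 + H\right)}{2}$ ($O{\left(H \right)} = - \frac{\left(H - 15\right) \left(H + H\right)}{4} = - \frac{\left(-15 + H\right) 2 H}{4} = - \frac{2 H \left(-15 + H\right)}{4} = - \frac{H \left(-15 + H\right)}{2}$)
$\left(-280 - 188\right) + O{\left(6 \right)} = \left(-280 - 188\right) + \frac{1}{2} \cdot 6 \left(15 - 6\right) = -468 + \frac{1}{2} \cdot 6 \left(15 - 6\right) = -468 + \frac{1}{2} \cdot 6 \cdot 9 = -468 + 27 = -441$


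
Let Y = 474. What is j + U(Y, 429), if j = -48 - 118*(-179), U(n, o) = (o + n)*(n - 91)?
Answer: 366923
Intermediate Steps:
U(n, o) = (-91 + n)*(n + o) (U(n, o) = (n + o)*(-91 + n) = (-91 + n)*(n + o))
j = 21074 (j = -48 + 21122 = 21074)
j + U(Y, 429) = 21074 + (474² - 91*474 - 91*429 + 474*429) = 21074 + (224676 - 43134 - 39039 + 203346) = 21074 + 345849 = 366923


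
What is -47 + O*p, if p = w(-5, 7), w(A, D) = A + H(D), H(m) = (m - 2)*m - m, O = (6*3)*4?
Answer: 1609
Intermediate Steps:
O = 72 (O = 18*4 = 72)
H(m) = -m + m*(-2 + m) (H(m) = (-2 + m)*m - m = m*(-2 + m) - m = -m + m*(-2 + m))
w(A, D) = A + D*(-3 + D)
p = 23 (p = -5 + 7*(-3 + 7) = -5 + 7*4 = -5 + 28 = 23)
-47 + O*p = -47 + 72*23 = -47 + 1656 = 1609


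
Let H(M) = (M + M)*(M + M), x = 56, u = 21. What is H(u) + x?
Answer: 1820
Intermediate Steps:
H(M) = 4*M² (H(M) = (2*M)*(2*M) = 4*M²)
H(u) + x = 4*21² + 56 = 4*441 + 56 = 1764 + 56 = 1820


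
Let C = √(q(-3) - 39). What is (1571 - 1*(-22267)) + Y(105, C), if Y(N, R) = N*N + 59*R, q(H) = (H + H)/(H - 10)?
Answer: 34863 + 59*I*√6513/13 ≈ 34863.0 + 366.27*I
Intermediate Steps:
q(H) = 2*H/(-10 + H) (q(H) = (2*H)/(-10 + H) = 2*H/(-10 + H))
C = I*√6513/13 (C = √(2*(-3)/(-10 - 3) - 39) = √(2*(-3)/(-13) - 39) = √(2*(-3)*(-1/13) - 39) = √(6/13 - 39) = √(-501/13) = I*√6513/13 ≈ 6.2079*I)
Y(N, R) = N² + 59*R
(1571 - 1*(-22267)) + Y(105, C) = (1571 - 1*(-22267)) + (105² + 59*(I*√6513/13)) = (1571 + 22267) + (11025 + 59*I*√6513/13) = 23838 + (11025 + 59*I*√6513/13) = 34863 + 59*I*√6513/13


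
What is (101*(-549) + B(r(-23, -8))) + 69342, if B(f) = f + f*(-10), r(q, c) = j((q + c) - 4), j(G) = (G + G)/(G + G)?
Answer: 13884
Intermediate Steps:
j(G) = 1 (j(G) = (2*G)/((2*G)) = (2*G)*(1/(2*G)) = 1)
r(q, c) = 1
B(f) = -9*f (B(f) = f - 10*f = -9*f)
(101*(-549) + B(r(-23, -8))) + 69342 = (101*(-549) - 9*1) + 69342 = (-55449 - 9) + 69342 = -55458 + 69342 = 13884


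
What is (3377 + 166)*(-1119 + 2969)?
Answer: 6554550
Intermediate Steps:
(3377 + 166)*(-1119 + 2969) = 3543*1850 = 6554550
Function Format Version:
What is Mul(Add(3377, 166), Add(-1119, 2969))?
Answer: 6554550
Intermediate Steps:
Mul(Add(3377, 166), Add(-1119, 2969)) = Mul(3543, 1850) = 6554550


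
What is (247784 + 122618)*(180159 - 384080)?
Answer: -75532746242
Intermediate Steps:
(247784 + 122618)*(180159 - 384080) = 370402*(-203921) = -75532746242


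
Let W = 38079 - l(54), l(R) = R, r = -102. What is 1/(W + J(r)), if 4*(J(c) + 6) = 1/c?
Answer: 408/15511751 ≈ 2.6303e-5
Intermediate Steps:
W = 38025 (W = 38079 - 1*54 = 38079 - 54 = 38025)
J(c) = -6 + 1/(4*c)
1/(W + J(r)) = 1/(38025 + (-6 + (¼)/(-102))) = 1/(38025 + (-6 + (¼)*(-1/102))) = 1/(38025 + (-6 - 1/408)) = 1/(38025 - 2449/408) = 1/(15511751/408) = 408/15511751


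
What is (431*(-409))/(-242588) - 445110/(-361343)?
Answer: 171675527377/87657475684 ≈ 1.9585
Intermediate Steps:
(431*(-409))/(-242588) - 445110/(-361343) = -176279*(-1/242588) - 445110*(-1/361343) = 176279/242588 + 445110/361343 = 171675527377/87657475684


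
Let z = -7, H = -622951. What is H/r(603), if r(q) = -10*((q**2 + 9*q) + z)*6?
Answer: 622951/22141740 ≈ 0.028135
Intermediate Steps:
r(q) = 420 - 540*q - 60*q**2 (r(q) = -10*((q**2 + 9*q) - 7)*6 = -10*(-7 + q**2 + 9*q)*6 = (70 - 90*q - 10*q**2)*6 = 420 - 540*q - 60*q**2)
H/r(603) = -622951/(420 - 540*603 - 60*603**2) = -622951/(420 - 325620 - 60*363609) = -622951/(420 - 325620 - 21816540) = -622951/(-22141740) = -622951*(-1/22141740) = 622951/22141740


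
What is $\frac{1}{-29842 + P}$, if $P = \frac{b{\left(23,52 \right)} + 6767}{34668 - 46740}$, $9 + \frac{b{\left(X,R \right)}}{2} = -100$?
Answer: $- \frac{4024}{120086391} \approx -3.3509 \cdot 10^{-5}$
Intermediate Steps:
$b{\left(X,R \right)} = -218$ ($b{\left(X,R \right)} = -18 + 2 \left(-100\right) = -18 - 200 = -218$)
$P = - \frac{2183}{4024}$ ($P = \frac{-218 + 6767}{34668 - 46740} = \frac{6549}{-12072} = 6549 \left(- \frac{1}{12072}\right) = - \frac{2183}{4024} \approx -0.54249$)
$\frac{1}{-29842 + P} = \frac{1}{-29842 - \frac{2183}{4024}} = \frac{1}{- \frac{120086391}{4024}} = - \frac{4024}{120086391}$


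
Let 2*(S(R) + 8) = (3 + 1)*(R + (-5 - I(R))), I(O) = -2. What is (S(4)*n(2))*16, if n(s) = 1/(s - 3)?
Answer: 96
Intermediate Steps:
n(s) = 1/(-3 + s)
S(R) = -14 + 2*R (S(R) = -8 + ((3 + 1)*(R + (-5 - 1*(-2))))/2 = -8 + (4*(R + (-5 + 2)))/2 = -8 + (4*(R - 3))/2 = -8 + (4*(-3 + R))/2 = -8 + (-12 + 4*R)/2 = -8 + (-6 + 2*R) = -14 + 2*R)
(S(4)*n(2))*16 = ((-14 + 2*4)/(-3 + 2))*16 = ((-14 + 8)/(-1))*16 = -6*(-1)*16 = 6*16 = 96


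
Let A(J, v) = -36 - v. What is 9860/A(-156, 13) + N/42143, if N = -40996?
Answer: -11284832/55811 ≈ -202.20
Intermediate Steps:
9860/A(-156, 13) + N/42143 = 9860/(-36 - 1*13) - 40996/42143 = 9860/(-36 - 13) - 40996*1/42143 = 9860/(-49) - 1108/1139 = 9860*(-1/49) - 1108/1139 = -9860/49 - 1108/1139 = -11284832/55811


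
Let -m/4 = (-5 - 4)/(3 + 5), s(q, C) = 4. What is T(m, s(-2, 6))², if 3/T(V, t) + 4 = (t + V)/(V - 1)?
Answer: 441/121 ≈ 3.6446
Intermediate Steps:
m = 9/2 (m = -4*(-5 - 4)/(3 + 5) = -(-36)/8 = -4*(-9/8) = 9/2 ≈ 4.5000)
T(V, t) = 3/(-4 + (V + t)/(-1 + V)) (T(V, t) = 3/(-4 + (t + V)/(V - 1)) = 3/(-4 + (V + t)/(-1 + V)))
T(m, s(-2, 6))² = (3*(-1 + 9/2)/(4 + 4 - 3*9/2))² = (3*(7/2)/(4 + 4 - 27/2))² = (3*(7/2)/(-11/2))² = (3*(-2/11)*(7/2))² = (-21/11)² = 441/121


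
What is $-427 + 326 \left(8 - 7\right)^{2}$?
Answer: $-101$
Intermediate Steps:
$-427 + 326 \left(8 - 7\right)^{2} = -427 + 326 \cdot 1^{2} = -427 + 326 \cdot 1 = -427 + 326 = -101$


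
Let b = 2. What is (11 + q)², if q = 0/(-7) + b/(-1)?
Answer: 81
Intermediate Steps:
q = -2 (q = 0/(-7) + 2/(-1) = 0*(-⅐) + 2*(-1) = 0 - 2 = -2)
(11 + q)² = (11 - 2)² = 9² = 81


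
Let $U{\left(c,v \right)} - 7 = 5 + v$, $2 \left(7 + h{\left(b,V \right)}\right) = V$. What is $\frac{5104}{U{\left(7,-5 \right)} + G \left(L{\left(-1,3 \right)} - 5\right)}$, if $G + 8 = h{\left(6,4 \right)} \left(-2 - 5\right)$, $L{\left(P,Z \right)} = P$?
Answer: $- \frac{5104}{155} \approx -32.929$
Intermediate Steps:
$h{\left(b,V \right)} = -7 + \frac{V}{2}$
$U{\left(c,v \right)} = 12 + v$ ($U{\left(c,v \right)} = 7 + \left(5 + v\right) = 12 + v$)
$G = 27$ ($G = -8 + \left(-7 + \frac{1}{2} \cdot 4\right) \left(-2 - 5\right) = -8 + \left(-7 + 2\right) \left(-7\right) = -8 - -35 = -8 + 35 = 27$)
$\frac{5104}{U{\left(7,-5 \right)} + G \left(L{\left(-1,3 \right)} - 5\right)} = \frac{5104}{\left(12 - 5\right) + 27 \left(-1 - 5\right)} = \frac{5104}{7 + 27 \left(-6\right)} = \frac{5104}{7 - 162} = \frac{5104}{-155} = 5104 \left(- \frac{1}{155}\right) = - \frac{5104}{155}$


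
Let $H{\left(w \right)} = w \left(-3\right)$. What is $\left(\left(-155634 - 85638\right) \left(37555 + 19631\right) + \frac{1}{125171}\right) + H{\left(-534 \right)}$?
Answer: $- \frac{1727031725557289}{125171} \approx -1.3797 \cdot 10^{10}$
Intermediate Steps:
$H{\left(w \right)} = - 3 w$
$\left(\left(-155634 - 85638\right) \left(37555 + 19631\right) + \frac{1}{125171}\right) + H{\left(-534 \right)} = \left(\left(-155634 - 85638\right) \left(37555 + 19631\right) + \frac{1}{125171}\right) - -1602 = \left(\left(-241272\right) 57186 + \frac{1}{125171}\right) + 1602 = \left(-13797380592 + \frac{1}{125171}\right) + 1602 = - \frac{1727031926081231}{125171} + 1602 = - \frac{1727031725557289}{125171}$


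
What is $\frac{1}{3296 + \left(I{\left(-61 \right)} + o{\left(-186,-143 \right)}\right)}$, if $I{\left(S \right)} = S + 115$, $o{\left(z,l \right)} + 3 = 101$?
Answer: $\frac{1}{3448} \approx 0.00029002$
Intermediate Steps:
$o{\left(z,l \right)} = 98$ ($o{\left(z,l \right)} = -3 + 101 = 98$)
$I{\left(S \right)} = 115 + S$
$\frac{1}{3296 + \left(I{\left(-61 \right)} + o{\left(-186,-143 \right)}\right)} = \frac{1}{3296 + \left(\left(115 - 61\right) + 98\right)} = \frac{1}{3296 + \left(54 + 98\right)} = \frac{1}{3296 + 152} = \frac{1}{3448}$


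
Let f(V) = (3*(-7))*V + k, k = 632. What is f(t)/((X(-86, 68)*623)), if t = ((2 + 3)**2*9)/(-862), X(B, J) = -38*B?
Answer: 549509/1755000968 ≈ 0.00031311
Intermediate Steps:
t = -225/862 (t = (5**2*9)*(-1/862) = (25*9)*(-1/862) = 225*(-1/862) = -225/862 ≈ -0.26102)
f(V) = 632 - 21*V (f(V) = (3*(-7))*V + 632 = -21*V + 632 = 632 - 21*V)
f(t)/((X(-86, 68)*623)) = (632 - 21*(-225/862))/((-38*(-86)*623)) = (632 + 4725/862)/((3268*623)) = (549509/862)/2035964 = (549509/862)*(1/2035964) = 549509/1755000968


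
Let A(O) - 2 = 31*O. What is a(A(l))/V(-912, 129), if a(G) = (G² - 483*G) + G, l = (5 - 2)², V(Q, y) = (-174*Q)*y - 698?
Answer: -56481/20470054 ≈ -0.0027592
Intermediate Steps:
V(Q, y) = -698 - 174*Q*y (V(Q, y) = -174*Q*y - 698 = -698 - 174*Q*y)
l = 9 (l = 3² = 9)
A(O) = 2 + 31*O
a(G) = G² - 482*G
a(A(l))/V(-912, 129) = ((2 + 31*9)*(-482 + (2 + 31*9)))/(-698 - 174*(-912)*129) = ((2 + 279)*(-482 + (2 + 279)))/(-698 + 20470752) = (281*(-482 + 281))/20470054 = (281*(-201))*(1/20470054) = -56481*1/20470054 = -56481/20470054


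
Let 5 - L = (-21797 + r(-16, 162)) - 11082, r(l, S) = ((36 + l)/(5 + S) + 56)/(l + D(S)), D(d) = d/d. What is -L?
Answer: -27461264/835 ≈ -32888.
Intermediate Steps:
D(d) = 1
r(l, S) = (56 + (36 + l)/(5 + S))/(1 + l) (r(l, S) = ((36 + l)/(5 + S) + 56)/(l + 1) = ((36 + l)/(5 + S) + 56)/(1 + l) = (56 + (36 + l)/(5 + S))/(1 + l))
L = 27461264/835 (L = 5 - ((-21797 + (316 - 16 + 56*162)/(5 + 162 + 5*(-16) + 162*(-16))) - 11082) = 5 - ((-21797 + (316 - 16 + 9072)/(5 + 162 - 80 - 2592)) - 11082) = 5 - ((-21797 + 9372/(-2505)) - 11082) = 5 - ((-21797 - 1/2505*9372) - 11082) = 5 - ((-21797 - 3124/835) - 11082) = 5 - (-18203619/835 - 11082) = 5 - 1*(-27457089/835) = 5 + 27457089/835 = 27461264/835 ≈ 32888.)
-L = -1*27461264/835 = -27461264/835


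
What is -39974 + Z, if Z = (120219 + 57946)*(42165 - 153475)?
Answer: -19831586124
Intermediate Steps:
Z = -19831546150 (Z = 178165*(-111310) = -19831546150)
-39974 + Z = -39974 - 19831546150 = -19831586124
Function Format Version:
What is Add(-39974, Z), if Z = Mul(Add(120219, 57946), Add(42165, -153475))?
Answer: -19831586124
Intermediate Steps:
Z = -19831546150 (Z = Mul(178165, -111310) = -19831546150)
Add(-39974, Z) = Add(-39974, -19831546150) = -19831586124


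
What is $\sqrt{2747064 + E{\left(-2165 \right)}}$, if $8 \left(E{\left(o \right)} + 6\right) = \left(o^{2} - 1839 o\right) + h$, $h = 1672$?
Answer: $\frac{\sqrt{15323398}}{2} \approx 1957.3$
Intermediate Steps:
$E{\left(o \right)} = 203 - \frac{1839 o}{8} + \frac{o^{2}}{8}$ ($E{\left(o \right)} = -6 + \frac{\left(o^{2} - 1839 o\right) + 1672}{8} = -6 + \frac{1672 + o^{2} - 1839 o}{8} = -6 + \left(209 - \frac{1839 o}{8} + \frac{o^{2}}{8}\right) = 203 - \frac{1839 o}{8} + \frac{o^{2}}{8}$)
$\sqrt{2747064 + E{\left(-2165 \right)}} = \sqrt{2747064 + \left(203 - - \frac{3981435}{8} + \frac{\left(-2165\right)^{2}}{8}\right)} = \sqrt{2747064 + \left(203 + \frac{3981435}{8} + \frac{1}{8} \cdot 4687225\right)} = \sqrt{2747064 + \left(203 + \frac{3981435}{8} + \frac{4687225}{8}\right)} = \sqrt{2747064 + \frac{2167571}{2}} = \sqrt{\frac{7661699}{2}} = \frac{\sqrt{15323398}}{2}$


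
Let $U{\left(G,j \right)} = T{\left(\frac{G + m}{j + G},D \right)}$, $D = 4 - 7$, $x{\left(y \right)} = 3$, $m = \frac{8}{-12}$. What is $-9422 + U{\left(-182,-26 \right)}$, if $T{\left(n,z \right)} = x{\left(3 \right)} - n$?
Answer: $- \frac{1469501}{156} \approx -9419.9$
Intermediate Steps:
$m = - \frac{2}{3}$ ($m = 8 \left(- \frac{1}{12}\right) = - \frac{2}{3} \approx -0.66667$)
$D = -3$ ($D = 4 - 7 = -3$)
$T{\left(n,z \right)} = 3 - n$
$U{\left(G,j \right)} = 3 - \frac{- \frac{2}{3} + G}{G + j}$ ($U{\left(G,j \right)} = 3 - \frac{G - \frac{2}{3}}{j + G} = 3 - \frac{- \frac{2}{3} + G}{G + j}$)
$-9422 + U{\left(-182,-26 \right)} = -9422 + \frac{\frac{2}{3} + 2 \left(-182\right) + 3 \left(-26\right)}{-182 - 26} = -9422 + \frac{\frac{2}{3} - 364 - 78}{-208} = -9422 - - \frac{331}{156} = -9422 + \frac{331}{156} = - \frac{1469501}{156}$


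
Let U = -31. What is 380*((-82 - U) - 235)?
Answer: -108680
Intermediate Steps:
380*((-82 - U) - 235) = 380*((-82 - 1*(-31)) - 235) = 380*((-82 + 31) - 235) = 380*(-51 - 235) = 380*(-286) = -108680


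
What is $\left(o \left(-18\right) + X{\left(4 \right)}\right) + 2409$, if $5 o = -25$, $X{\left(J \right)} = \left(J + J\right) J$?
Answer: $2531$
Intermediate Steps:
$X{\left(J \right)} = 2 J^{2}$ ($X{\left(J \right)} = 2 J J = 2 J^{2}$)
$o = -5$ ($o = \frac{1}{5} \left(-25\right) = -5$)
$\left(o \left(-18\right) + X{\left(4 \right)}\right) + 2409 = \left(\left(-5\right) \left(-18\right) + 2 \cdot 4^{2}\right) + 2409 = \left(90 + 2 \cdot 16\right) + 2409 = \left(90 + 32\right) + 2409 = 122 + 2409 = 2531$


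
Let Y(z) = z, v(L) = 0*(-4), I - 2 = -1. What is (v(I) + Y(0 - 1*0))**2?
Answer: 0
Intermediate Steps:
I = 1 (I = 2 - 1 = 1)
v(L) = 0
(v(I) + Y(0 - 1*0))**2 = (0 + (0 - 1*0))**2 = (0 + (0 + 0))**2 = (0 + 0)**2 = 0**2 = 0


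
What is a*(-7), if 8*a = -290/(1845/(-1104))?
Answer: -18676/123 ≈ -151.84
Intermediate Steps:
a = 2668/123 (a = (-290/(1845/(-1104)))/8 = (-290/(1845*(-1/1104)))/8 = (-290/(-615/368))/8 = (-290*(-368/615))/8 = (1/8)*(21344/123) = 2668/123 ≈ 21.691)
a*(-7) = (2668/123)*(-7) = -18676/123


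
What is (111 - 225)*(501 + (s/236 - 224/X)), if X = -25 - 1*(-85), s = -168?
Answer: -16699138/295 ≈ -56607.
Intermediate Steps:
X = 60 (X = -25 + 85 = 60)
(111 - 225)*(501 + (s/236 - 224/X)) = (111 - 225)*(501 + (-168/236 - 224/60)) = -114*(501 + (-168*1/236 - 224*1/60)) = -114*(501 + (-42/59 - 56/15)) = -114*(501 - 3934/885) = -114*439451/885 = -16699138/295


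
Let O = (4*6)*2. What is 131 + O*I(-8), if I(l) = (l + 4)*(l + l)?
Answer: 3203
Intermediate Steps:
I(l) = 2*l*(4 + l) (I(l) = (4 + l)*(2*l) = 2*l*(4 + l))
O = 48 (O = 24*2 = 48)
131 + O*I(-8) = 131 + 48*(2*(-8)*(4 - 8)) = 131 + 48*(2*(-8)*(-4)) = 131 + 48*64 = 131 + 3072 = 3203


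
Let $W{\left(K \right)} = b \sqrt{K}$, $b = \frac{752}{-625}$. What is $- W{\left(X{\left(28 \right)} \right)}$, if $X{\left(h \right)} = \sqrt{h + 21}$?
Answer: $\frac{752 \sqrt{7}}{625} \approx 3.1834$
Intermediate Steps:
$b = - \frac{752}{625}$ ($b = 752 \left(- \frac{1}{625}\right) = - \frac{752}{625} \approx -1.2032$)
$X{\left(h \right)} = \sqrt{21 + h}$
$W{\left(K \right)} = - \frac{752 \sqrt{K}}{625}$
$- W{\left(X{\left(28 \right)} \right)} = - \frac{\left(-752\right) \sqrt{\sqrt{21 + 28}}}{625} = - \frac{\left(-752\right) \sqrt{\sqrt{49}}}{625} = - \frac{\left(-752\right) \sqrt{7}}{625} = \frac{752 \sqrt{7}}{625}$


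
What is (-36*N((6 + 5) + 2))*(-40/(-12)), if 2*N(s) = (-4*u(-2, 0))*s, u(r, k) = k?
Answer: 0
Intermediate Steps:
N(s) = 0 (N(s) = ((-4*0)*s)/2 = (0*s)/2 = (½)*0 = 0)
(-36*N((6 + 5) + 2))*(-40/(-12)) = (-36*0)*(-40/(-12)) = 0*(-40*(-1/12)) = 0*(10/3) = 0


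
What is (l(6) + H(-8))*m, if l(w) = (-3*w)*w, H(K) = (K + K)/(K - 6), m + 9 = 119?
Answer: -82280/7 ≈ -11754.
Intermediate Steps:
m = 110 (m = -9 + 119 = 110)
H(K) = 2*K/(-6 + K) (H(K) = (2*K)/(-6 + K) = 2*K/(-6 + K))
l(w) = -3*w**2
(l(6) + H(-8))*m = (-3*6**2 + 2*(-8)/(-6 - 8))*110 = (-3*36 + 2*(-8)/(-14))*110 = (-108 + 2*(-8)*(-1/14))*110 = (-108 + 8/7)*110 = -748/7*110 = -82280/7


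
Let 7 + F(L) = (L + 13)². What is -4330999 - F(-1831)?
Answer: -7636116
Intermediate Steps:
F(L) = -7 + (13 + L)² (F(L) = -7 + (L + 13)² = -7 + (13 + L)²)
-4330999 - F(-1831) = -4330999 - (-7 + (13 - 1831)²) = -4330999 - (-7 + (-1818)²) = -4330999 - (-7 + 3305124) = -4330999 - 1*3305117 = -4330999 - 3305117 = -7636116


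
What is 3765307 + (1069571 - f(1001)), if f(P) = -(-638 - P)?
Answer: 4833239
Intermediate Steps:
f(P) = 638 + P
3765307 + (1069571 - f(1001)) = 3765307 + (1069571 - (638 + 1001)) = 3765307 + (1069571 - 1*1639) = 3765307 + (1069571 - 1639) = 3765307 + 1067932 = 4833239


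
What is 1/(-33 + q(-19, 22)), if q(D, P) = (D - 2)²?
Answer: 1/408 ≈ 0.0024510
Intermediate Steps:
q(D, P) = (-2 + D)²
1/(-33 + q(-19, 22)) = 1/(-33 + (-2 - 19)²) = 1/(-33 + (-21)²) = 1/(-33 + 441) = 1/408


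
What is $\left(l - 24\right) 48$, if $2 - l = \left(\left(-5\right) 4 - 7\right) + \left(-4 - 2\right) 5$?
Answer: $1680$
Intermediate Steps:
$l = 59$ ($l = 2 - \left(\left(\left(-5\right) 4 - 7\right) + \left(-4 - 2\right) 5\right) = 2 - \left(\left(-20 - 7\right) - 30\right) = 2 - \left(-27 - 30\right) = 2 - -57 = 2 + 57 = 59$)
$\left(l - 24\right) 48 = \left(59 - 24\right) 48 = 35 \cdot 48 = 1680$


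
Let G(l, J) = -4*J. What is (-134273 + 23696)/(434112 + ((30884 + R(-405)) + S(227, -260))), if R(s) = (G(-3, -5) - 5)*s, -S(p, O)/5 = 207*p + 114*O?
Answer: -110577/372176 ≈ -0.29711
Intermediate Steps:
S(p, O) = -1035*p - 570*O (S(p, O) = -5*(207*p + 114*O) = -5*(114*O + 207*p) = -1035*p - 570*O)
R(s) = 15*s (R(s) = (-4*(-5) - 5)*s = (20 - 5)*s = 15*s)
(-134273 + 23696)/(434112 + ((30884 + R(-405)) + S(227, -260))) = (-134273 + 23696)/(434112 + ((30884 + 15*(-405)) + (-1035*227 - 570*(-260)))) = -110577/(434112 + ((30884 - 6075) + (-234945 + 148200))) = -110577/(434112 + (24809 - 86745)) = -110577/(434112 - 61936) = -110577/372176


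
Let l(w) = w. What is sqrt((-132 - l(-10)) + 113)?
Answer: 3*I ≈ 3.0*I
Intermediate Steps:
sqrt((-132 - l(-10)) + 113) = sqrt((-132 - 1*(-10)) + 113) = sqrt((-132 + 10) + 113) = sqrt(-122 + 113) = sqrt(-9) = 3*I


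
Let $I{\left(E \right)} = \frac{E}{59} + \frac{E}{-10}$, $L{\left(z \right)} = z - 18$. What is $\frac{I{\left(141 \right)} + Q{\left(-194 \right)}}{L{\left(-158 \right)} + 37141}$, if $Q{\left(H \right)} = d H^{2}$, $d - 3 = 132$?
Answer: $\frac{2997700491}{21809350} \approx 137.45$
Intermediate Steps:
$L{\left(z \right)} = -18 + z$ ($L{\left(z \right)} = z - 18 = -18 + z$)
$d = 135$ ($d = 3 + 132 = 135$)
$I{\left(E \right)} = - \frac{49 E}{590}$ ($I{\left(E \right)} = E \frac{1}{59} + E \left(- \frac{1}{10}\right) = \frac{E}{59} - \frac{E}{10} = - \frac{49 E}{590}$)
$Q{\left(H \right)} = 135 H^{2}$
$\frac{I{\left(141 \right)} + Q{\left(-194 \right)}}{L{\left(-158 \right)} + 37141} = \frac{\left(- \frac{49}{590}\right) 141 + 135 \left(-194\right)^{2}}{\left(-18 - 158\right) + 37141} = \frac{- \frac{6909}{590} + 135 \cdot 37636}{-176 + 37141} = \frac{- \frac{6909}{590} + 5080860}{36965} = \frac{2997700491}{590} \cdot \frac{1}{36965} = \frac{2997700491}{21809350}$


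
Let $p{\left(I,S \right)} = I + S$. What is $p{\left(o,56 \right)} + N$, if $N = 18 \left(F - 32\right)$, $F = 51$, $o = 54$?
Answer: $452$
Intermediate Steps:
$N = 342$ ($N = 18 \left(51 - 32\right) = 18 \cdot 19 = 342$)
$p{\left(o,56 \right)} + N = \left(54 + 56\right) + 342 = 110 + 342 = 452$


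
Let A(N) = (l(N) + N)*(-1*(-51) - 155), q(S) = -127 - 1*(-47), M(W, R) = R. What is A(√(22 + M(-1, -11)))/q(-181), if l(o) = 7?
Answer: 91/10 + 13*√11/10 ≈ 13.412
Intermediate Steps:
q(S) = -80 (q(S) = -127 + 47 = -80)
A(N) = -728 - 104*N (A(N) = (7 + N)*(-1*(-51) - 155) = (7 + N)*(51 - 155) = (7 + N)*(-104) = -728 - 104*N)
A(√(22 + M(-1, -11)))/q(-181) = (-728 - 104*√(22 - 11))/(-80) = (-728 - 104*√11)*(-1/80) = 91/10 + 13*√11/10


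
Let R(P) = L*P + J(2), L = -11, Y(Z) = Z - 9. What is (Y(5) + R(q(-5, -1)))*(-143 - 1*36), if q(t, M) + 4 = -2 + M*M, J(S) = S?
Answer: -9487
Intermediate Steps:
q(t, M) = -6 + M² (q(t, M) = -4 + (-2 + M*M) = -4 + (-2 + M²) = -6 + M²)
Y(Z) = -9 + Z
R(P) = 2 - 11*P (R(P) = -11*P + 2 = 2 - 11*P)
(Y(5) + R(q(-5, -1)))*(-143 - 1*36) = ((-9 + 5) + (2 - 11*(-6 + (-1)²)))*(-143 - 1*36) = (-4 + (2 - 11*(-6 + 1)))*(-143 - 36) = (-4 + (2 - 11*(-5)))*(-179) = (-4 + (2 + 55))*(-179) = (-4 + 57)*(-179) = 53*(-179) = -9487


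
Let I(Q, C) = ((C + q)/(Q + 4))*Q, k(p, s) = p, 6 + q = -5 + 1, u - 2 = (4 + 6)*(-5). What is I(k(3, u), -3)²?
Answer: 1521/49 ≈ 31.041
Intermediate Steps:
u = -48 (u = 2 + (4 + 6)*(-5) = 2 + 10*(-5) = 2 - 50 = -48)
q = -10 (q = -6 + (-5 + 1) = -6 - 4 = -10)
I(Q, C) = Q*(-10 + C)/(4 + Q) (I(Q, C) = ((C - 10)/(Q + 4))*Q = ((-10 + C)/(4 + Q))*Q = Q*(-10 + C)/(4 + Q))
I(k(3, u), -3)² = (3*(-10 - 3)/(4 + 3))² = (3*(-13)/7)² = (3*(⅐)*(-13))² = (-39/7)² = 1521/49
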